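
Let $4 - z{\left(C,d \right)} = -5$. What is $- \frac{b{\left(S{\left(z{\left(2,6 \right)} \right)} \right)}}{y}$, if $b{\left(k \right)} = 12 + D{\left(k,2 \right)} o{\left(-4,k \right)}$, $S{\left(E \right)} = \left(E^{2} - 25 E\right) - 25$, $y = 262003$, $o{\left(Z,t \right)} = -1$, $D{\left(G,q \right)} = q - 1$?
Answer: $- \frac{11}{262003} \approx -4.1984 \cdot 10^{-5}$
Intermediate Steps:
$z{\left(C,d \right)} = 9$ ($z{\left(C,d \right)} = 4 - -5 = 4 + 5 = 9$)
$D{\left(G,q \right)} = -1 + q$ ($D{\left(G,q \right)} = q - 1 = -1 + q$)
$S{\left(E \right)} = -25 + E^{2} - 25 E$
$b{\left(k \right)} = 11$ ($b{\left(k \right)} = 12 + \left(-1 + 2\right) \left(-1\right) = 12 + 1 \left(-1\right) = 12 - 1 = 11$)
$- \frac{b{\left(S{\left(z{\left(2,6 \right)} \right)} \right)}}{y} = - \frac{11}{262003}$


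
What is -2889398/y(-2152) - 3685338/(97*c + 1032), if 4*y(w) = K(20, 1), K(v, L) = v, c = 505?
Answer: -144537446456/250085 ≈ -5.7795e+5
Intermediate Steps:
y(w) = 5 (y(w) = (¼)*20 = 5)
-2889398/y(-2152) - 3685338/(97*c + 1032) = -2889398/5 - 3685338/(97*505 + 1032) = -2889398*⅕ - 3685338/(48985 + 1032) = -2889398/5 - 3685338/50017 = -144537446456/250085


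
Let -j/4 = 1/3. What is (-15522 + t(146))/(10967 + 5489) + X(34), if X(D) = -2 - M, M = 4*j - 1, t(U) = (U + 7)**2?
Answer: 21599/4488 ≈ 4.8126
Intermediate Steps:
j = -4/3 ≈ -1.3333
t(U) = (7 + U)**2
M = -19/3 (M = 4*(-4/3) - 1 = -16/3 - 1 = -19/3 ≈ -6.3333)
X(D) = 13/3 (X(D) = -2 - 1*(-19/3) = -2 + 19/3 = 13/3)
(-15522 + t(146))/(10967 + 5489) + X(34) = (-15522 + (7 + 146)**2)/(10967 + 5489) + 13/3 = (-15522 + 153**2)/16456 + 13/3 = (-15522 + 23409)*(1/16456) + 13/3 = 7887*(1/16456) + 13/3 = 717/1496 + 13/3 = 21599/4488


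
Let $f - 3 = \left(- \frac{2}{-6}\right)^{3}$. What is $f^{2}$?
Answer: $\frac{6724}{729} \approx 9.2236$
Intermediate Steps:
$f = \frac{82}{27}$ ($f = 3 + \left(- \frac{2}{-6}\right)^{3} = 3 + \left(\left(-2\right) \left(- \frac{1}{6}\right)\right)^{3} = 3 + \left(\frac{1}{3}\right)^{3} = 3 + \frac{1}{27} = \frac{82}{27} \approx 3.037$)
$f^{2} = \left(\frac{82}{27}\right)^{2} = \frac{6724}{729}$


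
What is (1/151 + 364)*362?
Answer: 19897330/151 ≈ 1.3177e+5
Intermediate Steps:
(1/151 + 364)*362 = (54965/151)*362 = 19897330/151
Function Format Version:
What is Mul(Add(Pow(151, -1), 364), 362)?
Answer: Rational(19897330, 151) ≈ 1.3177e+5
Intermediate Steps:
Mul(Add(Pow(151, -1), 364), 362) = Mul(Add(Rational(1, 151), 364), 362) = Mul(Rational(54965, 151), 362) = Rational(19897330, 151)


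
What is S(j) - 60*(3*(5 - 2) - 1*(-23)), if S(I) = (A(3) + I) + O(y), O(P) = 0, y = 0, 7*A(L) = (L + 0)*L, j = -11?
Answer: -13508/7 ≈ -1929.7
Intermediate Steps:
A(L) = L²/7 (A(L) = ((L + 0)*L)/7 = (L*L)/7 = L²/7)
S(I) = 9/7 + I (S(I) = ((⅐)*3² + I) + 0 = ((⅐)*9 + I) + 0 = (9/7 + I) + 0 = 9/7 + I)
S(j) - 60*(3*(5 - 2) - 1*(-23)) = (9/7 - 11) - 60*(3*(5 - 2) - 1*(-23)) = -68/7 - 60*(3*3 + 23) = -68/7 - 60*(9 + 23) = -68/7 - 60*32 = -68/7 - 1920 = -13508/7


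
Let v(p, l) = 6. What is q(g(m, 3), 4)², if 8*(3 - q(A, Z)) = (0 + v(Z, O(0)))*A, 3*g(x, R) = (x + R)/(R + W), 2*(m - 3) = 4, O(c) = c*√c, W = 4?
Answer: 361/49 ≈ 7.3673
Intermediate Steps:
O(c) = c^(3/2)
m = 5 (m = 3 + (½)*4 = 3 + 2 = 5)
g(x, R) = (R + x)/(3*(4 + R)) (g(x, R) = ((x + R)/(R + 4))/3 = ((R + x)/(4 + R))/3 = (R + x)/(3*(4 + R)))
q(A, Z) = 3 - 3*A/4 (q(A, Z) = 3 - (0 + 6)*A/8 = 3 - 3*A/4)
q(g(m, 3), 4)² = (3 - (3 + 5)/(4*(4 + 3)))² = (3 - 8/(4*7))² = (3 - ¾*8/21)² = (3 - 2/7)² = (19/7)² = 361/49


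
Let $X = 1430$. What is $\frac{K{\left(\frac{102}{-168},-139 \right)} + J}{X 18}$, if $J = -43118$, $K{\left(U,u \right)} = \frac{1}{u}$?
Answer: $- \frac{153677}{91740} \approx -1.6751$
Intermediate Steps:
$\frac{K{\left(\frac{102}{-168},-139 \right)} + J}{X 18} = \frac{\frac{1}{-139} - 43118}{1430 \cdot 18} = \frac{- \frac{1}{139} - 43118}{25740} = \left(- \frac{5993403}{139}\right) \frac{1}{25740} = - \frac{153677}{91740}$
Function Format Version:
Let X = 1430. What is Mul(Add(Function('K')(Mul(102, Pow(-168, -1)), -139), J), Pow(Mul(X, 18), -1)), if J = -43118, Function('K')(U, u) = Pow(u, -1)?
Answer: Rational(-153677, 91740) ≈ -1.6751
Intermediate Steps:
Mul(Add(Function('K')(Mul(102, Pow(-168, -1)), -139), J), Pow(Mul(X, 18), -1)) = Mul(Add(Pow(-139, -1), -43118), Pow(Mul(1430, 18), -1)) = Mul(Add(Rational(-1, 139), -43118), Pow(25740, -1)) = Mul(Rational(-5993403, 139), Rational(1, 25740)) = Rational(-153677, 91740)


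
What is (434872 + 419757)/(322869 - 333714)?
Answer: -854629/10845 ≈ -78.804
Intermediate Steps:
(434872 + 419757)/(322869 - 333714) = 854629/(-10845) = 854629*(-1/10845) = -854629/10845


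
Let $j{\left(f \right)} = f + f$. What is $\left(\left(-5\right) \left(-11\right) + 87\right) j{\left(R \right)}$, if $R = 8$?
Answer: $2272$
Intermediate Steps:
$j{\left(f \right)} = 2 f$
$\left(\left(-5\right) \left(-11\right) + 87\right) j{\left(R \right)} = \left(\left(-5\right) \left(-11\right) + 87\right) 2 \cdot 8 = \left(55 + 87\right) 16 = 142 \cdot 16 = 2272$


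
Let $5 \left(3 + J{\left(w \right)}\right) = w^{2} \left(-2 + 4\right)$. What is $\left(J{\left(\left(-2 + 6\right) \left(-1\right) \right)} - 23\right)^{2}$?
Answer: $\frac{9604}{25} \approx 384.16$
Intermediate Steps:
$J{\left(w \right)} = -3 + \frac{2 w^{2}}{5}$ ($J{\left(w \right)} = -3 + \frac{w^{2} \left(-2 + 4\right)}{5} = -3 + \frac{w^{2} \cdot 2}{5} = -3 + \frac{2 w^{2}}{5}$)
$\left(J{\left(\left(-2 + 6\right) \left(-1\right) \right)} - 23\right)^{2} = \left(\left(-3 + \frac{2 \left(\left(-2 + 6\right) \left(-1\right)\right)^{2}}{5}\right) - 23\right)^{2} = \left(\left(-3 + \frac{2 \left(4 \left(-1\right)\right)^{2}}{5}\right) - 23\right)^{2} = \left(\left(-3 + \frac{2 \left(-4\right)^{2}}{5}\right) - 23\right)^{2} = \left(\left(-3 + \frac{2}{5} \cdot 16\right) - 23\right)^{2} = \left(\left(-3 + \frac{32}{5}\right) - 23\right)^{2} = \left(\frac{17}{5} - 23\right)^{2} = \left(- \frac{98}{5}\right)^{2} = \frac{9604}{25}$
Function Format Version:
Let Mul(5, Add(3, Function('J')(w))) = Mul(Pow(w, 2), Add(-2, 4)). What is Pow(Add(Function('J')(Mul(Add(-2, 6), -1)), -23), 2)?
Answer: Rational(9604, 25) ≈ 384.16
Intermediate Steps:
Function('J')(w) = Add(-3, Mul(Rational(2, 5), Pow(w, 2))) (Function('J')(w) = Add(-3, Mul(Rational(1, 5), Mul(Pow(w, 2), Add(-2, 4)))) = Add(-3, Mul(Rational(1, 5), Mul(Pow(w, 2), 2))) = Add(-3, Mul(Rational(1, 5), Mul(2, Pow(w, 2)))) = Add(-3, Mul(Rational(2, 5), Pow(w, 2))))
Pow(Add(Function('J')(Mul(Add(-2, 6), -1)), -23), 2) = Pow(Add(Add(-3, Mul(Rational(2, 5), Pow(Mul(Add(-2, 6), -1), 2))), -23), 2) = Pow(Add(Add(-3, Mul(Rational(2, 5), Pow(Mul(4, -1), 2))), -23), 2) = Pow(Add(Add(-3, Mul(Rational(2, 5), Pow(-4, 2))), -23), 2) = Pow(Add(Add(-3, Mul(Rational(2, 5), 16)), -23), 2) = Pow(Add(Add(-3, Rational(32, 5)), -23), 2) = Pow(Add(Rational(17, 5), -23), 2) = Pow(Rational(-98, 5), 2) = Rational(9604, 25)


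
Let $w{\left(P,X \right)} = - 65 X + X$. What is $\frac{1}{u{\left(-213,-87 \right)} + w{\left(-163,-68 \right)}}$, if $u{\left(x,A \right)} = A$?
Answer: $\frac{1}{4265} \approx 0.00023447$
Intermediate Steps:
$w{\left(P,X \right)} = - 64 X$
$\frac{1}{u{\left(-213,-87 \right)} + w{\left(-163,-68 \right)}} = \frac{1}{-87 - -4352} = \frac{1}{-87 + 4352} = \frac{1}{4265}$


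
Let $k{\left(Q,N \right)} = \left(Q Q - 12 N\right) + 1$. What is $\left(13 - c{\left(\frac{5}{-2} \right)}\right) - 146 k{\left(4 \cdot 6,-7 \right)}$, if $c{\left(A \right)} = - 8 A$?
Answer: $-96513$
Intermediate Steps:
$k{\left(Q,N \right)} = 1 + Q^{2} - 12 N$ ($k{\left(Q,N \right)} = \left(Q^{2} - 12 N\right) + 1 = 1 + Q^{2} - 12 N$)
$\left(13 - c{\left(\frac{5}{-2} \right)}\right) - 146 k{\left(4 \cdot 6,-7 \right)} = \left(13 - - 8 \frac{5}{-2}\right) - 146 \left(1 + \left(4 \cdot 6\right)^{2} - -84\right) = \left(13 - - 8 \cdot 5 \left(- \frac{1}{2}\right)\right) - 146 \left(1 + 24^{2} + 84\right) = \left(13 - \left(-8\right) \left(- \frac{5}{2}\right)\right) - 146 \left(1 + 576 + 84\right) = \left(13 - 20\right) - 96506 = -7 - 96506 = -96513$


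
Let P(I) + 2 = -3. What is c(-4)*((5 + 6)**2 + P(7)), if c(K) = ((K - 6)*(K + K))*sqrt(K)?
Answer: 18560*I ≈ 18560.0*I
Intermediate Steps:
P(I) = -5 (P(I) = -2 - 3 = -5)
c(K) = 2*K**(3/2)*(-6 + K) (c(K) = ((-6 + K)*(2*K))*sqrt(K) = (2*K*(-6 + K))*sqrt(K) = 2*K**(3/2)*(-6 + K))
c(-4)*((5 + 6)**2 + P(7)) = (2*(-4)**(3/2)*(-6 - 4))*((5 + 6)**2 - 5) = (2*(-8*I)*(-10))*(11**2 - 5) = (160*I)*(121 - 5) = (160*I)*116 = 18560*I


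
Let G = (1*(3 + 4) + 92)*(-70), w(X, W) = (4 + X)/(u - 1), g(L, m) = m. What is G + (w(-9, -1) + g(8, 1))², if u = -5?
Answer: -249359/36 ≈ -6926.6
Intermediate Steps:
w(X, W) = -⅔ - X/6 (w(X, W) = (4 + X)/(-5 - 1) = (4 + X)/(-6) = (4 + X)*(-⅙) = -⅔ - X/6)
G = -6930 (G = (1*7 + 92)*(-70) = (7 + 92)*(-70) = 99*(-70) = -6930)
G + (w(-9, -1) + g(8, 1))² = -6930 + ((-⅔ - ⅙*(-9)) + 1)² = -6930 + ((-⅔ + 3/2) + 1)² = -6930 + (⅚ + 1)² = -6930 + (11/6)² = -6930 + 121/36 = -249359/36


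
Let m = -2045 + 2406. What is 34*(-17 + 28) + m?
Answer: 735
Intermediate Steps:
m = 361
34*(-17 + 28) + m = 34*(-17 + 28) + 361 = 34*11 + 361 = 374 + 361 = 735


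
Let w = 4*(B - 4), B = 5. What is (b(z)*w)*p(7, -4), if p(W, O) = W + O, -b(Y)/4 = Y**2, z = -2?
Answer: -192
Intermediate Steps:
w = 4 (w = 4*(5 - 4) = 4*1 = 4)
b(Y) = -4*Y**2
p(W, O) = O + W
(b(z)*w)*p(7, -4) = (-4*(-2)**2*4)*(-4 + 7) = (-4*4*4)*3 = -16*4*3 = -64*3 = -192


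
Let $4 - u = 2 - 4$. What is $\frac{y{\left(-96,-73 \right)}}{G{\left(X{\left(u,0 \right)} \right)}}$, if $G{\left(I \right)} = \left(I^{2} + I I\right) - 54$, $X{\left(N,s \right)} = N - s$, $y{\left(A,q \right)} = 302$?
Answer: $\frac{151}{9} \approx 16.778$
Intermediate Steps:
$u = 6$ ($u = 4 - \left(2 - 4\right) = 4 - -2 = 4 + 2 = 6$)
$G{\left(I \right)} = -54 + 2 I^{2}$ ($G{\left(I \right)} = \left(I^{2} + I^{2}\right) - 54 = 2 I^{2} - 54 = -54 + 2 I^{2}$)
$\frac{y{\left(-96,-73 \right)}}{G{\left(X{\left(u,0 \right)} \right)}} = \frac{302}{-54 + 2 \left(6 - 0\right)^{2}} = \frac{302}{-54 + 2 \left(6 + 0\right)^{2}} = \frac{302}{-54 + 2 \cdot 6^{2}} = \frac{302}{-54 + 2 \cdot 36} = \frac{302}{-54 + 72} = \frac{302}{18} = 302 \cdot \frac{1}{18} = \frac{151}{9}$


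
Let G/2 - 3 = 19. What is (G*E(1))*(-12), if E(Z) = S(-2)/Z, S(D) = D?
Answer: 1056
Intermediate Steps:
G = 44 (G = 6 + 2*19 = 6 + 38 = 44)
E(Z) = -2/Z
(G*E(1))*(-12) = (44*(-2/1))*(-12) = (44*(-2*1))*(-12) = (44*(-2))*(-12) = -88*(-12) = 1056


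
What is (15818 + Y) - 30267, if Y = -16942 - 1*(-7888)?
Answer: -23503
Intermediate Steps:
Y = -9054 (Y = -16942 + 7888 = -9054)
(15818 + Y) - 30267 = (15818 - 9054) - 30267 = 6764 - 30267 = -23503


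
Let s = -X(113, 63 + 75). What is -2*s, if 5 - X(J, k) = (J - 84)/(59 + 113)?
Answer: 831/86 ≈ 9.6628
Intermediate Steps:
X(J, k) = 236/43 - J/172 (X(J, k) = 5 - (J - 84)/(59 + 113) = 5 - (-84 + J)/172 = 5 - (-21/43 + J/172) = 5 + (21/43 - J/172) = 236/43 - J/172)
s = -831/172 (s = -(236/43 - 1/172*113) = -(236/43 - 113/172) = -1*831/172 = -831/172 ≈ -4.8314)
-2*s = -2*(-831/172) = 831/86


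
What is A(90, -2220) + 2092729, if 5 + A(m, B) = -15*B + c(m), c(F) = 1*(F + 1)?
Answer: 2126115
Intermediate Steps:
c(F) = 1 + F (c(F) = 1*(1 + F) = 1 + F)
A(m, B) = -4 + m - 15*B (A(m, B) = -5 + (-15*B + (1 + m)) = -5 + (1 + m - 15*B) = -4 + m - 15*B)
A(90, -2220) + 2092729 = (-4 + 90 - 15*(-2220)) + 2092729 = (-4 + 90 + 33300) + 2092729 = 33386 + 2092729 = 2126115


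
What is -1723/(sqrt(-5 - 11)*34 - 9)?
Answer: 15507/18577 + 234328*I/18577 ≈ 0.83474 + 12.614*I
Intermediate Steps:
-1723/(sqrt(-5 - 11)*34 - 9) = -1723/(sqrt(-16)*34 - 9) = -1723/((4*I)*34 - 9) = -1723/(136*I - 9) = -1723*(-9 - 136*I)/18577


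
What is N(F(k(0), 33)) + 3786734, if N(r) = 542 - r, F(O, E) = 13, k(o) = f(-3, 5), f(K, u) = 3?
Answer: 3787263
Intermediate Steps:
k(o) = 3
N(F(k(0), 33)) + 3786734 = (542 - 1*13) + 3786734 = (542 - 13) + 3786734 = 529 + 3786734 = 3787263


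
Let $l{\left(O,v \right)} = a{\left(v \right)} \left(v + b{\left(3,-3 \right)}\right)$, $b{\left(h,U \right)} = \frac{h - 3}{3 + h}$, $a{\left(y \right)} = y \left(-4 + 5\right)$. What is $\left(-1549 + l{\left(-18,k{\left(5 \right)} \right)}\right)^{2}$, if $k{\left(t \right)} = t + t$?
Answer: $2099601$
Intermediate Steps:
$a{\left(y \right)} = y$ ($a{\left(y \right)} = y 1 = y$)
$b{\left(h,U \right)} = \frac{-3 + h}{3 + h}$
$k{\left(t \right)} = 2 t$
$l{\left(O,v \right)} = v^{2}$ ($l{\left(O,v \right)} = v \left(v + \frac{-3 + 3}{3 + 3}\right) = v \left(v + \frac{1}{6} \cdot 0\right) = v \left(v + 0\right) = v v = v^{2}$)
$\left(-1549 + l{\left(-18,k{\left(5 \right)} \right)}\right)^{2} = \left(-1549 + \left(2 \cdot 5\right)^{2}\right)^{2} = \left(-1549 + 10^{2}\right)^{2} = \left(-1549 + 100\right)^{2} = \left(-1449\right)^{2} = 2099601$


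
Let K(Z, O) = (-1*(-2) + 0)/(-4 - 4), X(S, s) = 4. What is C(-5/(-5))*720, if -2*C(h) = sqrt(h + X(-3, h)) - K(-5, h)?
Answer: -90 - 360*sqrt(5) ≈ -894.98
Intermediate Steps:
K(Z, O) = -1/4 (K(Z, O) = (2 + 0)/(-8) = 2*(-1/8) = -1/4)
C(h) = -1/8 - sqrt(4 + h)/2 (C(h) = -(sqrt(h + 4) - 1*(-1/4))/2 = -(sqrt(4 + h) + 1/4)/2 = -(1/4 + sqrt(4 + h))/2 = -1/8 - sqrt(4 + h)/2)
C(-5/(-5))*720 = (-1/8 - sqrt(4 - 5/(-5))/2)*720 = (-1/8 - sqrt(4 - 5*(-1/5))/2)*720 = (-1/8 - sqrt(4 + 1)/2)*720 = (-1/8 - sqrt(5)/2)*720 = -90 - 360*sqrt(5)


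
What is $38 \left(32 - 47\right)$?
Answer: $-570$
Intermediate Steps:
$38 \left(32 - 47\right) = 38 \left(-15\right) = -570$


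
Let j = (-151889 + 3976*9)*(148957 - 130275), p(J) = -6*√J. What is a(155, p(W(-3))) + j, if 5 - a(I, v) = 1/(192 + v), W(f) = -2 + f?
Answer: -6695930218651/3087 - I*√5/6174 ≈ -2.1691e+9 - 0.00036218*I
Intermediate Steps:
a(I, v) = 5 - 1/(192 + v)
j = -2169073610 (j = (-151889 + 35784)*18682 = -116105*18682 = -2169073610)
a(155, p(W(-3))) + j = (959 + 5*(-6*√(-2 - 3)))/(192 - 6*√(-2 - 3)) - 2169073610 = (959 + 5*(-6*I*√5))/(192 - 6*I*√5) - 2169073610 = (959 - 30*I*√5)/(192 - 6*I*√5) - 2169073610 = -2169073610 + (959 - 30*I*√5)/(192 - 6*I*√5)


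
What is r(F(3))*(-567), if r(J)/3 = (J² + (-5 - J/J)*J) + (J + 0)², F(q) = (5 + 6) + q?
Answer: -523908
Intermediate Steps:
F(q) = 11 + q
r(J) = -18*J + 6*J² (r(J) = 3*((J² + (-5 - J/J)*J) + (J + 0)²) = 3*((J² + (-5 - 1*1)*J) + J²) = 3*((J² + (-5 - 1)*J) + J²) = 3*((J² - 6*J) + J²) = 3*(-6*J + 2*J²) = -18*J + 6*J²)
r(F(3))*(-567) = (6*(11 + 3)*(-3 + (11 + 3)))*(-567) = (6*14*(-3 + 14))*(-567) = (6*14*11)*(-567) = 924*(-567) = -523908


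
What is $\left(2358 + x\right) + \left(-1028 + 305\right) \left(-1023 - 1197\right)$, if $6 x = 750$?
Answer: $1607543$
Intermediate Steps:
$x = 125$ ($x = \frac{1}{6} \cdot 750 = 125$)
$\left(2358 + x\right) + \left(-1028 + 305\right) \left(-1023 - 1197\right) = \left(2358 + 125\right) + \left(-1028 + 305\right) \left(-1023 - 1197\right) = 2483 - -1605060 = 2483 + 1605060 = 1607543$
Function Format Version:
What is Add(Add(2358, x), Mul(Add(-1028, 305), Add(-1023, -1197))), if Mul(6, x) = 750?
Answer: 1607543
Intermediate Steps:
x = 125 (x = Mul(Rational(1, 6), 750) = 125)
Add(Add(2358, x), Mul(Add(-1028, 305), Add(-1023, -1197))) = Add(Add(2358, 125), Mul(Add(-1028, 305), Add(-1023, -1197))) = Add(2483, Mul(-723, -2220)) = Add(2483, 1605060) = 1607543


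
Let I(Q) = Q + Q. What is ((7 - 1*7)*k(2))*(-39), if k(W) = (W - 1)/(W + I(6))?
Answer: 0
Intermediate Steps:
I(Q) = 2*Q
k(W) = (-1 + W)/(12 + W) (k(W) = (W - 1)/(W + 2*6) = (-1 + W)/(W + 12) = (-1 + W)/(12 + W))
((7 - 1*7)*k(2))*(-39) = ((7 - 1*7)*((-1 + 2)/(12 + 2)))*(-39) = ((7 - 7)*(1/14))*(-39) = (0*((1/14)*1))*(-39) = (0*(1/14))*(-39) = 0*(-39) = 0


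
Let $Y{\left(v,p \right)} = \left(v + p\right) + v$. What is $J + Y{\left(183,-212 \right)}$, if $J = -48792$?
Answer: $-48638$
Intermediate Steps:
$Y{\left(v,p \right)} = p + 2 v$ ($Y{\left(v,p \right)} = \left(p + v\right) + v = p + 2 v$)
$J + Y{\left(183,-212 \right)} = -48792 + \left(-212 + 2 \cdot 183\right) = -48792 + \left(-212 + 366\right) = -48792 + 154 = -48638$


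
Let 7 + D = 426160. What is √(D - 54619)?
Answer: √371534 ≈ 609.54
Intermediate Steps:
D = 426153 (D = -7 + 426160 = 426153)
√(D - 54619) = √(426153 - 54619) = √371534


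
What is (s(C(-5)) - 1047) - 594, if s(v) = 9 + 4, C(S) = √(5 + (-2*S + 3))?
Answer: -1628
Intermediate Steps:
C(S) = √(8 - 2*S) (C(S) = √(5 + (3 - 2*S)) = √(8 - 2*S))
s(v) = 13
(s(C(-5)) - 1047) - 594 = (13 - 1047) - 594 = -1034 - 594 = -1628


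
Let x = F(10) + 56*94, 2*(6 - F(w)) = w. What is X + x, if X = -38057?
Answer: -32792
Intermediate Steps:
F(w) = 6 - w/2
x = 5265 (x = (6 - ½*10) + 56*94 = (6 - 5) + 5264 = 1 + 5264 = 5265)
X + x = -38057 + 5265 = -32792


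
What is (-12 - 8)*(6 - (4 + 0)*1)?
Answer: -40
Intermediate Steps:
(-12 - 8)*(6 - (4 + 0)*1) = -20*(6 - 1*4*1) = -20*(6 - 4*1) = -20*(6 - 4) = -20*2 = -40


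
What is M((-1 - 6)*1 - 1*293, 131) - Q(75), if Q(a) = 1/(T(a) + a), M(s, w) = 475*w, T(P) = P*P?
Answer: 354682499/5700 ≈ 62225.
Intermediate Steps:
T(P) = P**2
Q(a) = 1/(a + a**2) (Q(a) = 1/(a**2 + a) = 1/(a + a**2))
M((-1 - 6)*1 - 1*293, 131) - Q(75) = 475*131 - 1/(75*(1 + 75)) = 62225 - 1/(75*76) = 62225 - 1*1/5700 = 62225 - 1/5700 = 354682499/5700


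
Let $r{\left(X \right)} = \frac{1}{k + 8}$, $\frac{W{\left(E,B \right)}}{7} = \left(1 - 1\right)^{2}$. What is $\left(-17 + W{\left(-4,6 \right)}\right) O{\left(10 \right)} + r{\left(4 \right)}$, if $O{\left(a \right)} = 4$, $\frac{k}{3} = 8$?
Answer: $- \frac{2175}{32} \approx -67.969$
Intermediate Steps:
$k = 24$ ($k = 3 \cdot 8 = 24$)
$W{\left(E,B \right)} = 0$ ($W{\left(E,B \right)} = 7 \left(1 - 1\right)^{2} = 7 \cdot 0^{2} = 7 \cdot 0 = 0$)
$r{\left(X \right)} = \frac{1}{32}$ ($r{\left(X \right)} = \frac{1}{24 + 8} = \frac{1}{32}$)
$\left(-17 + W{\left(-4,6 \right)}\right) O{\left(10 \right)} + r{\left(4 \right)} = \left(-17 + 0\right) 4 + \frac{1}{32} = \left(-17\right) 4 + \frac{1}{32} = -68 + \frac{1}{32} = - \frac{2175}{32}$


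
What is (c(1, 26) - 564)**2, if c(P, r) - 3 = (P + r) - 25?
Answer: 312481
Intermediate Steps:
c(P, r) = -22 + P + r (c(P, r) = 3 + ((P + r) - 25) = 3 + (-25 + P + r) = -22 + P + r)
(c(1, 26) - 564)**2 = ((-22 + 1 + 26) - 564)**2 = (5 - 564)**2 = (-559)**2 = 312481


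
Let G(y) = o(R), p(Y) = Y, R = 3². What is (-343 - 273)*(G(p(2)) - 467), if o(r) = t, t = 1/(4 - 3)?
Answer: 287056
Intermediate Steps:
t = 1 (t = 1/1 = 1)
R = 9
o(r) = 1
G(y) = 1
(-343 - 273)*(G(p(2)) - 467) = (-343 - 273)*(1 - 467) = -616*(-466) = 287056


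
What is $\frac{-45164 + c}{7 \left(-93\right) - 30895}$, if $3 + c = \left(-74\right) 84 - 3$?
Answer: $\frac{25693}{15773} \approx 1.6289$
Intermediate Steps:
$c = -6222$ ($c = -3 - 6219 = -6222$)
$\frac{-45164 + c}{7 \left(-93\right) - 30895} = \frac{-45164 - 6222}{7 \left(-93\right) - 30895} = - \frac{51386}{-651 - 30895} = - \frac{51386}{-31546} = \left(-51386\right) \left(- \frac{1}{31546}\right) = \frac{25693}{15773}$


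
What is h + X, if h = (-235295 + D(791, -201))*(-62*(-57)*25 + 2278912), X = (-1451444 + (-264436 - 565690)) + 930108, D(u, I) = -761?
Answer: -558807750134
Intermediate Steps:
X = -1351462 (X = (-1451444 - 830126) + 930108 = -2281570 + 930108 = -1351462)
h = -558806398672 (h = (-235295 - 761)*(-62*(-57)*25 + 2278912) = -236056*(3534*25 + 2278912) = -236056*(88350 + 2278912) = -236056*2367262 = -558806398672)
h + X = -558806398672 - 1351462 = -558807750134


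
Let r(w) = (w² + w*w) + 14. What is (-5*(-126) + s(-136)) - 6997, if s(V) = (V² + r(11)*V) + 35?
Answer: -22652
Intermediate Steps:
r(w) = 14 + 2*w² (r(w) = (w² + w²) + 14 = 2*w² + 14 = 14 + 2*w²)
s(V) = 35 + V² + 256*V (s(V) = (V² + (14 + 2*11²)*V) + 35 = (V² + (14 + 2*121)*V) + 35 = (V² + (14 + 242)*V) + 35 = (V² + 256*V) + 35 = 35 + V² + 256*V)
(-5*(-126) + s(-136)) - 6997 = (-5*(-126) + (35 + (-136)² + 256*(-136))) - 6997 = (630 + (35 + 18496 - 34816)) - 6997 = (630 - 16285) - 6997 = -15655 - 6997 = -22652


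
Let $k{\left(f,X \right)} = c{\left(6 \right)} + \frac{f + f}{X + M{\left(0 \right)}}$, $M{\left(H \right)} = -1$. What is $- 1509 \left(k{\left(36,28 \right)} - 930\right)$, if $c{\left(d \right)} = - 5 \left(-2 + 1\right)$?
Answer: $1391801$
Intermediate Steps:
$c{\left(d \right)} = 5$ ($c{\left(d \right)} = \left(-5\right) \left(-1\right) = 5$)
$k{\left(f,X \right)} = 5 + \frac{2 f}{-1 + X}$ ($k{\left(f,X \right)} = 5 + \frac{f + f}{X - 1} = 5 + \frac{2 f}{-1 + X}$)
$- 1509 \left(k{\left(36,28 \right)} - 930\right) = - 1509 \left(\frac{-5 + 2 \cdot 36 + 5 \cdot 28}{-1 + 28} - 930\right) = - 1509 \left(\frac{-5 + 72 + 140}{27} - 930\right) = - 1509 \left(\frac{1}{27} \cdot 207 - 930\right) = - 1509 \left(\frac{23}{3} - 930\right) = \left(-1509\right) \left(- \frac{2767}{3}\right) = 1391801$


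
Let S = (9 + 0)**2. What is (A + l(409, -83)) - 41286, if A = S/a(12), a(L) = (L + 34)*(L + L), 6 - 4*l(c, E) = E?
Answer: -15185033/368 ≈ -41264.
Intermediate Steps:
l(c, E) = 3/2 - E/4
a(L) = 2*L*(34 + L) (a(L) = (34 + L)*(2*L) = 2*L*(34 + L))
S = 81 (S = 9**2 = 81)
A = 27/368 (A = 81/((2*12*(34 + 12))) = 81/((2*12*46)) = 81/1104 = 81*(1/1104) = 27/368 ≈ 0.073370)
(A + l(409, -83)) - 41286 = (27/368 + (3/2 - 1/4*(-83))) - 41286 = (27/368 + (3/2 + 83/4)) - 41286 = (27/368 + 89/4) - 41286 = 8215/368 - 41286 = -15185033/368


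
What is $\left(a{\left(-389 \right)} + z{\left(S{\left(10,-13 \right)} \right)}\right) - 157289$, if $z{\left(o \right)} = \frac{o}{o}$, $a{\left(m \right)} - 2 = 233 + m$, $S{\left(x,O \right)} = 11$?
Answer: $-157442$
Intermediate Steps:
$a{\left(m \right)} = 235 + m$ ($a{\left(m \right)} = 2 + \left(233 + m\right) = 235 + m$)
$z{\left(o \right)} = 1$
$\left(a{\left(-389 \right)} + z{\left(S{\left(10,-13 \right)} \right)}\right) - 157289 = \left(\left(235 - 389\right) + 1\right) - 157289 = \left(-154 + 1\right) - 157289 = -153 - 157289 = -157442$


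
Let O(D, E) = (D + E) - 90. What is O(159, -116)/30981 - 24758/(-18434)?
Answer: 383080600/285551877 ≈ 1.3415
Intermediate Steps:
O(D, E) = -90 + D + E
O(159, -116)/30981 - 24758/(-18434) = (-90 + 159 - 116)/30981 - 24758/(-18434) = -47*1/30981 - 24758*(-1/18434) = -47/30981 + 12379/9217 = 383080600/285551877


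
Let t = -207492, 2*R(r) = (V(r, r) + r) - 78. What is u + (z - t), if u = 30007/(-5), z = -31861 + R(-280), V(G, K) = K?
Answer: 846553/5 ≈ 1.6931e+5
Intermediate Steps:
R(r) = -39 + r (R(r) = ((r + r) - 78)/2 = (2*r - 78)/2 = (-78 + 2*r)/2 = -39 + r)
z = -32180 (z = -31861 + (-39 - 280) = -31861 - 319 = -32180)
u = -30007/5 (u = 30007*(-1/5) = -30007/5 ≈ -6001.4)
u + (z - t) = -30007/5 + (-32180 - 1*(-207492)) = -30007/5 + (-32180 + 207492) = -30007/5 + 175312 = 846553/5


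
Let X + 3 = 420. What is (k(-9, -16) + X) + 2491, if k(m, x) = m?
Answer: 2899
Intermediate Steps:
X = 417 (X = -3 + 420 = 417)
(k(-9, -16) + X) + 2491 = (-9 + 417) + 2491 = 408 + 2491 = 2899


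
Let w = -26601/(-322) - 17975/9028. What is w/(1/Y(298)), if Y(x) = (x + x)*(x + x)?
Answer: 10406313714956/363377 ≈ 2.8638e+7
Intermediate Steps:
Y(x) = 4*x² (Y(x) = (2*x)*(2*x) = 4*x²)
w = 117182939/1453508 (w = -26601*(-1/322) - 17975*1/9028 = 26601/322 - 17975/9028 = 117182939/1453508 ≈ 80.621)
w/(1/Y(298)) = 117182939/(1453508*(1/(4*298²))) = 117182939/(1453508*(1/(4*88804))) = 117182939/(1453508*(1/355216)) = (117182939/1453508)*355216 = 10406313714956/363377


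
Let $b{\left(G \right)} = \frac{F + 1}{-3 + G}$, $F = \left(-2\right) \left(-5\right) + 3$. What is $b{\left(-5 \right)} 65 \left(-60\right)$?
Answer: $6825$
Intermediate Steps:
$F = 13$ ($F = 10 + 3 = 13$)
$b{\left(G \right)} = \frac{14}{-3 + G}$ ($b{\left(G \right)} = \frac{13 + 1}{-3 + G} = \frac{14}{-3 + G}$)
$b{\left(-5 \right)} 65 \left(-60\right) = \frac{14}{-3 - 5} \cdot 65 \left(-60\right) = \frac{14}{-8} \cdot 65 \left(-60\right) = 14 \left(- \frac{1}{8}\right) 65 \left(-60\right) = \left(- \frac{7}{4}\right) 65 \left(-60\right) = \left(- \frac{455}{4}\right) \left(-60\right) = 6825$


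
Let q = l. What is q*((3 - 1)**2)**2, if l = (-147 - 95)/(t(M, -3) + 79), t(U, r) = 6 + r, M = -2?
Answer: -1936/41 ≈ -47.219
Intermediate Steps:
l = -121/41 (l = (-147 - 95)/((6 - 3) + 79) = -242/(3 + 79) = -242/82 = -242*1/82 = -121/41 ≈ -2.9512)
q = -121/41 ≈ -2.9512
q*((3 - 1)**2)**2 = -121*(3 - 1)**4/41 = -121*(2**2)**2/41 = -121/41*4**2 = -121/41*16 = -1936/41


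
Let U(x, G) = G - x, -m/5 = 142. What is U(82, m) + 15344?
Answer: 14552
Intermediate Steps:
m = -710 (m = -5*142 = -710)
U(82, m) + 15344 = (-710 - 1*82) + 15344 = (-710 - 82) + 15344 = -792 + 15344 = 14552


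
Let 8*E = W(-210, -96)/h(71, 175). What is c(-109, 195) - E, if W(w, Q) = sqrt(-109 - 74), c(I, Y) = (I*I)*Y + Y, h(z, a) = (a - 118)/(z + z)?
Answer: 2316990 - 71*I*sqrt(183)/228 ≈ 2.317e+6 - 4.2126*I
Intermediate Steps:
h(z, a) = (-118 + a)/(2*z) (h(z, a) = (-118 + a)/((2*z)) = (-118 + a)*(1/(2*z)) = (-118 + a)/(2*z))
c(I, Y) = Y + Y*I**2 (c(I, Y) = I**2*Y + Y = Y*I**2 + Y = Y + Y*I**2)
W(w, Q) = I*sqrt(183) (W(w, Q) = sqrt(-183) = I*sqrt(183))
E = 71*I*sqrt(183)/228 (E = ((I*sqrt(183))/(((1/2)*(-118 + 175)/71)))/8 = ((I*sqrt(183))/(((1/2)*(1/71)*57)))/8 = ((I*sqrt(183))/(57/142))/8 = ((I*sqrt(183))*(142/57))/8 = (142*I*sqrt(183)/57)/8 = 71*I*sqrt(183)/228 ≈ 4.2126*I)
c(-109, 195) - E = 195*(1 + (-109)**2) - 71*I*sqrt(183)/228 = 195*(1 + 11881) - 71*I*sqrt(183)/228 = 195*11882 - 71*I*sqrt(183)/228 = 2316990 - 71*I*sqrt(183)/228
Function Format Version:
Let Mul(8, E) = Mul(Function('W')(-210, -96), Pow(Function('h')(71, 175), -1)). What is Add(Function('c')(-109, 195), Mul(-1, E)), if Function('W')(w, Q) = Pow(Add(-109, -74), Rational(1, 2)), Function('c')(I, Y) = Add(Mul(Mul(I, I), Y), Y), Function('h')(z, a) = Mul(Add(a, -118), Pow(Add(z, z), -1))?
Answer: Add(2316990, Mul(Rational(-71, 228), I, Pow(183, Rational(1, 2)))) ≈ Add(2.3170e+6, Mul(-4.2126, I))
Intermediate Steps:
Function('h')(z, a) = Mul(Rational(1, 2), Pow(z, -1), Add(-118, a)) (Function('h')(z, a) = Mul(Add(-118, a), Pow(Mul(2, z), -1)) = Mul(Add(-118, a), Mul(Rational(1, 2), Pow(z, -1))) = Mul(Rational(1, 2), Pow(z, -1), Add(-118, a)))
Function('c')(I, Y) = Add(Y, Mul(Y, Pow(I, 2))) (Function('c')(I, Y) = Add(Mul(Pow(I, 2), Y), Y) = Add(Mul(Y, Pow(I, 2)), Y) = Add(Y, Mul(Y, Pow(I, 2))))
Function('W')(w, Q) = Mul(I, Pow(183, Rational(1, 2))) (Function('W')(w, Q) = Pow(-183, Rational(1, 2)) = Mul(I, Pow(183, Rational(1, 2))))
E = Mul(Rational(71, 228), I, Pow(183, Rational(1, 2))) (E = Mul(Rational(1, 8), Mul(Mul(I, Pow(183, Rational(1, 2))), Pow(Mul(Rational(1, 2), Pow(71, -1), Add(-118, 175)), -1))) = Mul(Rational(1, 8), Mul(Mul(I, Pow(183, Rational(1, 2))), Pow(Mul(Rational(1, 2), Rational(1, 71), 57), -1))) = Mul(Rational(1, 8), Mul(Mul(I, Pow(183, Rational(1, 2))), Pow(Rational(57, 142), -1))) = Mul(Rational(1, 8), Mul(Mul(I, Pow(183, Rational(1, 2))), Rational(142, 57))) = Mul(Rational(1, 8), Mul(Rational(142, 57), I, Pow(183, Rational(1, 2)))) = Mul(Rational(71, 228), I, Pow(183, Rational(1, 2))) ≈ Mul(4.2126, I))
Add(Function('c')(-109, 195), Mul(-1, E)) = Add(Mul(195, Add(1, Pow(-109, 2))), Mul(-1, Mul(Rational(71, 228), I, Pow(183, Rational(1, 2))))) = Add(Mul(195, Add(1, 11881)), Mul(Rational(-71, 228), I, Pow(183, Rational(1, 2)))) = Add(Mul(195, 11882), Mul(Rational(-71, 228), I, Pow(183, Rational(1, 2)))) = Add(2316990, Mul(Rational(-71, 228), I, Pow(183, Rational(1, 2))))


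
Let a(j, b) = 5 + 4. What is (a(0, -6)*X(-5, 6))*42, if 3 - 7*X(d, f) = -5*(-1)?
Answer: -108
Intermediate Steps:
a(j, b) = 9
X(d, f) = -2/7 (X(d, f) = 3/7 - (-5)*(-1)/7 = 3/7 - ⅐*5 = 3/7 - 5/7 = -2/7)
(a(0, -6)*X(-5, 6))*42 = (9*(-2/7))*42 = -18/7*42 = -108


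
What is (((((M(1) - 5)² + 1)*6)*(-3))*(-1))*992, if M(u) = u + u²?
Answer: 178560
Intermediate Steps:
(((((M(1) - 5)² + 1)*6)*(-3))*(-1))*992 = (((((1*(1 + 1) - 5)² + 1)*6)*(-3))*(-1))*992 = (((((1*2 - 5)² + 1)*6)*(-3))*(-1))*992 = (((((2 - 5)² + 1)*6)*(-3))*(-1))*992 = (((((-3)² + 1)*6)*(-3))*(-1))*992 = ((((9 + 1)*6)*(-3))*(-1))*992 = (((10*6)*(-3))*(-1))*992 = ((60*(-3))*(-1))*992 = -180*(-1)*992 = 180*992 = 178560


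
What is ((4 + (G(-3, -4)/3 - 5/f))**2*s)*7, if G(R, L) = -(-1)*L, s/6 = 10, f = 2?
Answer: 35/3 ≈ 11.667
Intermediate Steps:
s = 60 (s = 6*10 = 60)
G(R, L) = L
((4 + (G(-3, -4)/3 - 5/f))**2*s)*7 = ((4 + (-4/3 - 5/2))**2*60)*7 = ((4 - 23/6)**2*60)*7 = ((1/6)**2*60)*7 = ((1/36)*60)*7 = (5/3)*7 = 35/3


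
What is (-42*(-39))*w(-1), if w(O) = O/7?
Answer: -234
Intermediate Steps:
w(O) = O/7 (w(O) = O*(1/7) = O/7)
(-42*(-39))*w(-1) = (-42*(-39))*((1/7)*(-1)) = 1638*(-1/7) = -234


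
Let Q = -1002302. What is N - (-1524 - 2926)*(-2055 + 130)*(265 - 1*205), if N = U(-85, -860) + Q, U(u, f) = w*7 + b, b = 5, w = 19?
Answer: -514977164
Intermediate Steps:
U(u, f) = 138 (U(u, f) = 19*7 + 5 = 133 + 5 = 138)
N = -1002164 (N = 138 - 1002302 = -1002164)
N - (-1524 - 2926)*(-2055 + 130)*(265 - 1*205) = -1002164 - (-1524 - 2926)*(-2055 + 130)*(265 - 1*205) = -1002164 - (-4450*(-1925))*(265 - 205) = -1002164 - 8566250*60 = -1002164 - 1*513975000 = -1002164 - 513975000 = -514977164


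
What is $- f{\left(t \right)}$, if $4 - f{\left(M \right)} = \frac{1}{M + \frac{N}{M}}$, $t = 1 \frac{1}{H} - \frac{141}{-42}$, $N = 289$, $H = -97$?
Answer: $- \frac{2208309574}{553620421} \approx -3.9888$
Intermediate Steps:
$t = \frac{4545}{1358}$ ($t = 1 \frac{1}{-97} - \frac{141}{-42} = 1 \left(- \frac{1}{97}\right) - - \frac{47}{14} = - \frac{1}{97} + \frac{47}{14} = \frac{4545}{1358} \approx 3.3468$)
$f{\left(M \right)} = 4 - \frac{1}{M + \frac{289}{M}}$
$- f{\left(t \right)} = - \frac{1156 - \frac{4545}{1358} + 4 \left(\frac{4545}{1358}\right)^{2}}{289 + \left(\frac{4545}{1358}\right)^{2}} = - \frac{1156 - \frac{4545}{1358} + 4 \cdot \frac{20657025}{1844164}}{289 + \frac{20657025}{1844164}} = - \frac{1156 - \frac{4545}{1358} + \frac{20657025}{461041}}{\frac{553620421}{1844164}} = - \frac{1844164 \cdot 1104154787}{553620421 \cdot 922082} = \left(-1\right) \frac{2208309574}{553620421} = - \frac{2208309574}{553620421}$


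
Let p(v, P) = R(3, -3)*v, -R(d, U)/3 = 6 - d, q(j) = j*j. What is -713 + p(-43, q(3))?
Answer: -326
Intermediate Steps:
q(j) = j²
R(d, U) = -18 + 3*d (R(d, U) = -3*(6 - d) = -18 + 3*d)
p(v, P) = -9*v (p(v, P) = (-18 + 3*3)*v = (-18 + 9)*v = -9*v)
-713 + p(-43, q(3)) = -713 - 9*(-43) = -713 + 387 = -326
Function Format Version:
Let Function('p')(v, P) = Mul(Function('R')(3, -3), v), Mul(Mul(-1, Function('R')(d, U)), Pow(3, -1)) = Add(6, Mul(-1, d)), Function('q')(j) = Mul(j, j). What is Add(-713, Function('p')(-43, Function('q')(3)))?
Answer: -326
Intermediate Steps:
Function('q')(j) = Pow(j, 2)
Function('R')(d, U) = Add(-18, Mul(3, d)) (Function('R')(d, U) = Mul(-3, Add(6, Mul(-1, d))) = Add(-18, Mul(3, d)))
Function('p')(v, P) = Mul(-9, v) (Function('p')(v, P) = Mul(Add(-18, Mul(3, 3)), v) = Mul(Add(-18, 9), v) = Mul(-9, v))
Add(-713, Function('p')(-43, Function('q')(3))) = Add(-713, Mul(-9, -43)) = Add(-713, 387) = -326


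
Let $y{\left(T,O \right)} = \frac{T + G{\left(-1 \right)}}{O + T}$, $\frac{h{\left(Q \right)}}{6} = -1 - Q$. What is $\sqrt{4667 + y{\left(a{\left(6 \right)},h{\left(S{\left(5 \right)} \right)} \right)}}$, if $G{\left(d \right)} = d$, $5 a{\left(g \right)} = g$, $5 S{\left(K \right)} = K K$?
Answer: $\frac{\sqrt{141297918}}{174} \approx 68.315$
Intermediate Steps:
$S{\left(K \right)} = \frac{K^{2}}{5}$ ($S{\left(K \right)} = \frac{K K}{5} = \frac{K^{2}}{5}$)
$a{\left(g \right)} = \frac{g}{5}$
$h{\left(Q \right)} = -6 - 6 Q$ ($h{\left(Q \right)} = 6 \left(-1 - Q\right) = -6 - 6 Q$)
$y{\left(T,O \right)} = \frac{-1 + T}{O + T}$ ($y{\left(T,O \right)} = \frac{T - 1}{O + T} = \frac{-1 + T}{O + T}$)
$\sqrt{4667 + y{\left(a{\left(6 \right)},h{\left(S{\left(5 \right)} \right)} \right)}} = \sqrt{4667 + \frac{-1 + \frac{1}{5} \cdot 6}{\left(-6 - 6 \frac{5^{2}}{5}\right) + \frac{1}{5} \cdot 6}} = \sqrt{4667 + \frac{-1 + \frac{6}{5}}{\left(-6 - 6 \cdot \frac{1}{5} \cdot 25\right) + \frac{6}{5}}} = \sqrt{4667 + \frac{1}{\left(-6 - 30\right) + \frac{6}{5}} \cdot \frac{1}{5}} = \sqrt{4667 + \frac{1}{-36 + \frac{6}{5}} \cdot \frac{1}{5}} = \sqrt{4667 + \frac{1}{- \frac{174}{5}} \cdot \frac{1}{5}} = \sqrt{4667 - \frac{1}{174}} = \sqrt{\frac{812057}{174}} = \frac{\sqrt{141297918}}{174}$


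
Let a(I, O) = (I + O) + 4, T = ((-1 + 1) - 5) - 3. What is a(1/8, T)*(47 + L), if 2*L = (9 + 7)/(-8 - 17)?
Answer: -36177/200 ≈ -180.89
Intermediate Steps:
T = -8 (T = (0 - 5) - 3 = -5 - 3 = -8)
a(I, O) = 4 + I + O
L = -8/25 (L = ((9 + 7)/(-8 - 17))/2 = (16/(-25))/2 = (16*(-1/25))/2 = (½)*(-16/25) = -8/25 ≈ -0.32000)
a(1/8, T)*(47 + L) = (4 + 1/8 - 8)*(47 - 8/25) = (4 + ⅛ - 8)*(1167/25) = -31/8*1167/25 = -36177/200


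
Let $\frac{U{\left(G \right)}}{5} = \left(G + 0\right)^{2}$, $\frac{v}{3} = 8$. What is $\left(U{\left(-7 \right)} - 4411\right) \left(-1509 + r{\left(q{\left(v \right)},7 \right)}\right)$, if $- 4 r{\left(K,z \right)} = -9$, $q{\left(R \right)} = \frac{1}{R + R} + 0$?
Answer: $\frac{12554241}{2} \approx 6.2771 \cdot 10^{6}$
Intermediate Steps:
$v = 24$ ($v = 3 \cdot 8 = 24$)
$q{\left(R \right)} = \frac{1}{2 R}$ ($q{\left(R \right)} = \frac{1}{2 R} + 0 = \frac{1}{2 R}$)
$r{\left(K,z \right)} = \frac{9}{4}$ ($r{\left(K,z \right)} = \left(- \frac{1}{4}\right) \left(-9\right) = \frac{9}{4}$)
$U{\left(G \right)} = 5 G^{2}$ ($U{\left(G \right)} = 5 \left(G + 0\right)^{2} = 5 G^{2}$)
$\left(U{\left(-7 \right)} - 4411\right) \left(-1509 + r{\left(q{\left(v \right)},7 \right)}\right) = \left(5 \left(-7\right)^{2} - 4411\right) \left(-1509 + \frac{9}{4}\right) = \left(5 \cdot 49 - 4411\right) \left(- \frac{6027}{4}\right) = \left(245 - 4411\right) \left(- \frac{6027}{4}\right) = \left(-4166\right) \left(- \frac{6027}{4}\right) = \frac{12554241}{2}$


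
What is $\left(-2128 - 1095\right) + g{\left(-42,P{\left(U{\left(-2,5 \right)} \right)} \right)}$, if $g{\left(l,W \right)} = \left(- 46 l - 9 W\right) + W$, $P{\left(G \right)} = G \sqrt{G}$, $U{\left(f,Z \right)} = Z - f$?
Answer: $-1291 - 56 \sqrt{7} \approx -1439.2$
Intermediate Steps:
$P{\left(G \right)} = G^{\frac{3}{2}}$
$g{\left(l,W \right)} = - 46 l - 8 W$
$\left(-2128 - 1095\right) + g{\left(-42,P{\left(U{\left(-2,5 \right)} \right)} \right)} = \left(-2128 - 1095\right) - \left(-1932 + 8 \left(5 - -2\right)^{\frac{3}{2}}\right) = -3223 + \left(1932 - 8 \left(5 + 2\right)^{\frac{3}{2}}\right) = -3223 + \left(1932 - 8 \cdot 7^{\frac{3}{2}}\right) = -3223 + \left(1932 - 8 \cdot 7 \sqrt{7}\right) = -3223 + \left(1932 - 56 \sqrt{7}\right) = -1291 - 56 \sqrt{7}$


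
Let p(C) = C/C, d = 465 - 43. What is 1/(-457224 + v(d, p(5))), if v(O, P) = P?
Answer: -1/457223 ≈ -2.1871e-6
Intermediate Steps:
d = 422
p(C) = 1
1/(-457224 + v(d, p(5))) = 1/(-457224 + 1) = 1/(-457223) = -1/457223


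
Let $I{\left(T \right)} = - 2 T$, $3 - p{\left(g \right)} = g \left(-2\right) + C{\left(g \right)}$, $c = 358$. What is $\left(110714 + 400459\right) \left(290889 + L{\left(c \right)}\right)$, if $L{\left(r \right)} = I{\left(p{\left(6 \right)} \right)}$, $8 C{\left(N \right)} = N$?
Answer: $\frac{297360068733}{2} \approx 1.4868 \cdot 10^{11}$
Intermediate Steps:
$C{\left(N \right)} = \frac{N}{8}$
$p{\left(g \right)} = 3 + \frac{15 g}{8}$ ($p{\left(g \right)} = 3 - \left(g \left(-2\right) + \frac{g}{8}\right) = 3 - \left(- 2 g + \frac{g}{8}\right) = 3 - - \frac{15 g}{8} = 3 + \frac{15 g}{8}$)
$L{\left(r \right)} = - \frac{57}{2}$ ($L{\left(r \right)} = - 2 \left(3 + \frac{15}{8} \cdot 6\right) = - 2 \left(3 + \frac{45}{4}\right) = \left(-2\right) \frac{57}{4} = - \frac{57}{2}$)
$\left(110714 + 400459\right) \left(290889 + L{\left(c \right)}\right) = \left(110714 + 400459\right) \left(290889 - \frac{57}{2}\right) = 511173 \cdot \frac{581721}{2} = \frac{297360068733}{2}$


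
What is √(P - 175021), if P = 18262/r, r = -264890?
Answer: 2*I*√767540809742205/132445 ≈ 418.35*I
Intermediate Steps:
P = -9131/132445 (P = 18262/(-264890) = 18262*(-1/264890) = -9131/132445 ≈ -0.068942)
√(P - 175021) = √(-9131/132445 - 175021) = √(-23180665476/132445) = 2*I*√767540809742205/132445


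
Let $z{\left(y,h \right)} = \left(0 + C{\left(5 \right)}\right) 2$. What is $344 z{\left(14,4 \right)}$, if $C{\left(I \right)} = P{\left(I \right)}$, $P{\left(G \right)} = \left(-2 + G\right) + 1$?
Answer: $2752$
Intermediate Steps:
$P{\left(G \right)} = -1 + G$
$C{\left(I \right)} = -1 + I$
$z{\left(y,h \right)} = 8$ ($z{\left(y,h \right)} = \left(0 + \left(-1 + 5\right)\right) 2 = \left(0 + 4\right) 2 = 4 \cdot 2 = 8$)
$344 z{\left(14,4 \right)} = 344 \cdot 8 = 2752$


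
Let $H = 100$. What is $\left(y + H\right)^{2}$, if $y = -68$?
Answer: $1024$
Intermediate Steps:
$\left(y + H\right)^{2} = \left(-68 + 100\right)^{2} = 32^{2} = 1024$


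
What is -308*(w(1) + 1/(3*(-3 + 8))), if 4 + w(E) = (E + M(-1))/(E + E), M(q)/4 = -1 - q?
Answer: 15862/15 ≈ 1057.5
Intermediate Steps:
M(q) = -4 - 4*q (M(q) = 4*(-1 - q) = -4 - 4*q)
w(E) = -7/2 (w(E) = -4 + (E + (-4 - 4*(-1)))/(E + E) = -4 + (E + (-4 + 4))/((2*E)) = -4 + (E + 0)*(1/(2*E)) = -4 + E*(1/(2*E)) = -4 + ½ = -7/2)
-308*(w(1) + 1/(3*(-3 + 8))) = -308*(-7/2 + 1/(3*(-3 + 8))) = -308*(-7/2 + 1/(3*5)) = -308*(-7/2 + 1/15) = -308*(-103/30) = 15862/15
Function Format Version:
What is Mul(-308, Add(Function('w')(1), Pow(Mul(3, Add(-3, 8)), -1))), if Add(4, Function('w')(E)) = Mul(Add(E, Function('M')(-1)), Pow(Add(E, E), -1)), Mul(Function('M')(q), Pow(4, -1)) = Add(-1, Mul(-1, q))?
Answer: Rational(15862, 15) ≈ 1057.5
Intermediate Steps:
Function('M')(q) = Add(-4, Mul(-4, q)) (Function('M')(q) = Mul(4, Add(-1, Mul(-1, q))) = Add(-4, Mul(-4, q)))
Function('w')(E) = Rational(-7, 2) (Function('w')(E) = Add(-4, Mul(Add(E, Add(-4, Mul(-4, -1))), Pow(Add(E, E), -1))) = Add(-4, Mul(Add(E, Add(-4, 4)), Pow(Mul(2, E), -1))) = Add(-4, Mul(Add(E, 0), Mul(Rational(1, 2), Pow(E, -1)))) = Add(-4, Mul(E, Mul(Rational(1, 2), Pow(E, -1)))) = Add(-4, Rational(1, 2)) = Rational(-7, 2))
Mul(-308, Add(Function('w')(1), Pow(Mul(3, Add(-3, 8)), -1))) = Mul(-308, Add(Rational(-7, 2), Pow(Mul(3, Add(-3, 8)), -1))) = Mul(-308, Add(Rational(-7, 2), Pow(Mul(3, 5), -1))) = Mul(-308, Add(Rational(-7, 2), Pow(15, -1))) = Mul(-308, Add(Rational(-7, 2), Rational(1, 15))) = Mul(-308, Rational(-103, 30)) = Rational(15862, 15)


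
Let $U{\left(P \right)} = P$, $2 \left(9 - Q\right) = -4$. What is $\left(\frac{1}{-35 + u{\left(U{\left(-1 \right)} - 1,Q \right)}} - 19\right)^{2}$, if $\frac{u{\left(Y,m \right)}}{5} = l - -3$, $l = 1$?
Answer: $\frac{81796}{225} \approx 363.54$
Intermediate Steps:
$Q = 11$ ($Q = 9 - -2 = 9 + 2 = 11$)
$u{\left(Y,m \right)} = 20$ ($u{\left(Y,m \right)} = 5 \left(1 - -3\right) = 5 \left(1 + 3\right) = 5 \cdot 4 = 20$)
$\left(\frac{1}{-35 + u{\left(U{\left(-1 \right)} - 1,Q \right)}} - 19\right)^{2} = \left(\frac{1}{-35 + 20} - 19\right)^{2} = \left(\frac{1}{-15} - 19\right)^{2} = \left(- \frac{1}{15} - 19\right)^{2} = \left(- \frac{286}{15}\right)^{2} = \frac{81796}{225}$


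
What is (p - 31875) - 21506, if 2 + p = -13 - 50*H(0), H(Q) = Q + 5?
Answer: -53646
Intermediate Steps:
H(Q) = 5 + Q
p = -265 (p = -2 + (-13 - 50*(5 + 0)) = -2 + (-13 - 50*5) = -2 + (-13 - 250) = -2 - 263 = -265)
(p - 31875) - 21506 = (-265 - 31875) - 21506 = -32140 - 21506 = -53646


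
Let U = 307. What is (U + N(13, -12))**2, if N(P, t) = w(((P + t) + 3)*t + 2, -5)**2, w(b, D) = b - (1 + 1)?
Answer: 6817321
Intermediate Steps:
w(b, D) = -2 + b (w(b, D) = b - 1*2 = b - 2 = -2 + b)
N(P, t) = t**2*(3 + P + t)**2 (N(P, t) = (-2 + (((P + t) + 3)*t + 2))**2 = (-2 + ((3 + P + t)*t + 2))**2 = (-2 + (t*(3 + P + t) + 2))**2 = (-2 + (2 + t*(3 + P + t)))**2 = (t*(3 + P + t))**2 = t**2*(3 + P + t)**2)
(U + N(13, -12))**2 = (307 + (-12)**2*(3 + 13 - 12)**2)**2 = (307 + 144*4**2)**2 = (307 + 144*16)**2 = (307 + 2304)**2 = 2611**2 = 6817321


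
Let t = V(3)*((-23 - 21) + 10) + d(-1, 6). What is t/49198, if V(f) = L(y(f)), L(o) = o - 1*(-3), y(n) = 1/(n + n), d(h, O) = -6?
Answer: -341/147594 ≈ -0.0023104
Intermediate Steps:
y(n) = 1/(2*n)
L(o) = 3 + o (L(o) = o + 3 = 3 + o)
V(f) = 3 + 1/(2*f)
t = -341/3 (t = (3 + (½)/3)*((-23 - 21) + 10) - 6 = (3 + (½)*(⅓))*(-44 + 10) - 6 = (3 + ⅙)*(-34) - 6 = (19/6)*(-34) - 6 = -323/3 - 6 = -341/3 ≈ -113.67)
t/49198 = -341/3/49198 = -341/3*1/49198 = -341/147594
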